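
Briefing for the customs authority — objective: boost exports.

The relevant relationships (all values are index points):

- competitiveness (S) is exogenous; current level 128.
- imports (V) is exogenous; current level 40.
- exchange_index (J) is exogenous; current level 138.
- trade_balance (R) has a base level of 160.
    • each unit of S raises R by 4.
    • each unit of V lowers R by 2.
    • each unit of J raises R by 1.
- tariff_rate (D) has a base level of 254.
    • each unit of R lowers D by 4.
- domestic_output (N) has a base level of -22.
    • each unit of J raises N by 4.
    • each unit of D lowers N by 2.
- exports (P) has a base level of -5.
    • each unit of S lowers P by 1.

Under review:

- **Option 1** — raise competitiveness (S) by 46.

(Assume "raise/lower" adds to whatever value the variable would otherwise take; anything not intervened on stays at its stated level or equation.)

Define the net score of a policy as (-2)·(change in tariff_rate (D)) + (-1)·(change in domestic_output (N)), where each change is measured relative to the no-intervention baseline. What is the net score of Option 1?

Baseline:
  S = 128
  V = 40
  J = 138
  R = 160 + 4·128 − 2·40 + 138 = 730
  D = 254 − 4·730 = -2666
  N = -22 + 4·138 − 2·(-2666) = 5862
Option 1 (S + 46):
  S = 128 + 46 = 174
  V = 40
  J = 138
  R = 160 + 4·174 − 2·40 + 138 = 914
  D = 254 − 4·914 = -3402
  N = -22 + 4·138 − 2·(-3402) = 7334
ΔD = -3402 − (-2666) = -736; ΔN = 7334 − 5862 = 1472
Score = (-2)·(-736) + (-1)·1472 = 0

0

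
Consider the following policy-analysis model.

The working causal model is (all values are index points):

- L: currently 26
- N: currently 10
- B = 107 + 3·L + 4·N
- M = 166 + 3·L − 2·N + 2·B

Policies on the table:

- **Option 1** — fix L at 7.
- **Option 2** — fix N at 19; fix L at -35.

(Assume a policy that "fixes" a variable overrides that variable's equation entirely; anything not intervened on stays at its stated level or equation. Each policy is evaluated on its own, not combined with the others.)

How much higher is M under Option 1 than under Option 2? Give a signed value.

324

Option 1 (L := 7):
  L = 7
  N = 10
  B = 107 + 3·7 + 4·10 = 168
  M = 166 + 3·7 − 2·10 + 2·168 = 503
Option 2 (N := 19, L := -35):
  L = -35
  N = 19
  B = 107 + 3·(-35) + 4·19 = 78
  M = 166 + 3·(-35) − 2·19 + 2·78 = 179
M: 503 − 179 = 324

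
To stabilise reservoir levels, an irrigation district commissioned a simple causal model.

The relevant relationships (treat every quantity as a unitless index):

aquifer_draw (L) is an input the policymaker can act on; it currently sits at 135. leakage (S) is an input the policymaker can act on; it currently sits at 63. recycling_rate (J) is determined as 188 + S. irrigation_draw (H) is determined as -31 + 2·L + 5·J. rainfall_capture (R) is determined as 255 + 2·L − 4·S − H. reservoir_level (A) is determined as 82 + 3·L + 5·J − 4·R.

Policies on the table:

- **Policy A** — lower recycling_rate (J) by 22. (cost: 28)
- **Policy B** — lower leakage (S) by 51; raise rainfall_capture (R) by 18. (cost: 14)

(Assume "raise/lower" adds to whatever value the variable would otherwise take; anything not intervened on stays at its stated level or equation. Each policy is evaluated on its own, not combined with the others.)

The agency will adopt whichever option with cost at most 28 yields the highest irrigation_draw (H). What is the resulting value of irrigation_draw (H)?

Policy A (J − 22):
  L = 135
  S = 63
  J = 188 + 63 (−22 from intervention) = 229
  H = -31 + 2·135 + 5·229 = 1384
Policy B (S − 51, R + 18):
  L = 135
  S = 63 − 51 = 12
  J = 188 + 12 = 200
  H = -31 + 2·135 + 5·200 = 1239
Comparing — Policy A: H=1384, Policy B: H=1239. Highest is 1384 (Policy A).

1384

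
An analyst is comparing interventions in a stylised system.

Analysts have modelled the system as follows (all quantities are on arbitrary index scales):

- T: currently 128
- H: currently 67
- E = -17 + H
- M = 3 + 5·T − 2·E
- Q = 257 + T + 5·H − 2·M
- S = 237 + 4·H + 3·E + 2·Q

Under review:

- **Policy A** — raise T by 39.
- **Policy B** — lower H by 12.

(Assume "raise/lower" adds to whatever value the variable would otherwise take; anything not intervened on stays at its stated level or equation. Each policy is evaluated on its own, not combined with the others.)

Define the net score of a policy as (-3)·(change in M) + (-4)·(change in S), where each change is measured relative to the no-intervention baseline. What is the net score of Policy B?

1128

Baseline:
  T = 128
  H = 67
  E = -17 + 67 = 50
  M = 3 + 5·128 − 2·50 = 543
  Q = 257 + 128 + 5·67 − 2·543 = -366
  S = 237 + 4·67 + 3·50 + 2·(-366) = -77
Policy B (H − 12):
  T = 128
  H = 67 − 12 = 55
  E = -17 + 55 = 38
  M = 3 + 5·128 − 2·38 = 567
  Q = 257 + 128 + 5·55 − 2·567 = -474
  S = 237 + 4·55 + 3·38 + 2·(-474) = -377
ΔM = 567 − 543 = 24; ΔS = -377 − (-77) = -300
Score = (-3)·24 + (-4)·(-300) = 1128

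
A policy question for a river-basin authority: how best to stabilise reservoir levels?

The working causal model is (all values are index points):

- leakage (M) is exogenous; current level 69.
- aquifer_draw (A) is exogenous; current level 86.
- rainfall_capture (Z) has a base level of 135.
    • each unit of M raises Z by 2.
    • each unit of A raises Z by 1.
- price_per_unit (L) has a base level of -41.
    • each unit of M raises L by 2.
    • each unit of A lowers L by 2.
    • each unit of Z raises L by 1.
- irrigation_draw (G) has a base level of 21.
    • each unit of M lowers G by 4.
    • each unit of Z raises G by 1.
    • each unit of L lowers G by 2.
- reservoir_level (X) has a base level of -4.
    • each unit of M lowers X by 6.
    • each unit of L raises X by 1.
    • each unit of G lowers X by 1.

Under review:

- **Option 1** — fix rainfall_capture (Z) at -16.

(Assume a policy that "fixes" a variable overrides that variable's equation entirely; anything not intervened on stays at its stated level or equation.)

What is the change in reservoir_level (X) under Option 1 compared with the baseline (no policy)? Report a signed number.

-750

Baseline:
  M = 69
  A = 86
  Z = 135 + 2·69 + 86 = 359
  L = -41 + 2·69 − 2·86 + 359 = 284
  G = 21 − 4·69 + 359 − 2·284 = -464
  X = -4 − 6·69 + 284 − (-464) = 330
Option 1 (Z := -16):
  M = 69
  A = 86
  Z = -16
  L = -41 + 2·69 − 2·86 + (-16) = -91
  G = 21 − 4·69 + (-16) − 2·(-91) = -89
  X = -4 − 6·69 + (-91) − (-89) = -420
Change in X: -420 − 330 = -750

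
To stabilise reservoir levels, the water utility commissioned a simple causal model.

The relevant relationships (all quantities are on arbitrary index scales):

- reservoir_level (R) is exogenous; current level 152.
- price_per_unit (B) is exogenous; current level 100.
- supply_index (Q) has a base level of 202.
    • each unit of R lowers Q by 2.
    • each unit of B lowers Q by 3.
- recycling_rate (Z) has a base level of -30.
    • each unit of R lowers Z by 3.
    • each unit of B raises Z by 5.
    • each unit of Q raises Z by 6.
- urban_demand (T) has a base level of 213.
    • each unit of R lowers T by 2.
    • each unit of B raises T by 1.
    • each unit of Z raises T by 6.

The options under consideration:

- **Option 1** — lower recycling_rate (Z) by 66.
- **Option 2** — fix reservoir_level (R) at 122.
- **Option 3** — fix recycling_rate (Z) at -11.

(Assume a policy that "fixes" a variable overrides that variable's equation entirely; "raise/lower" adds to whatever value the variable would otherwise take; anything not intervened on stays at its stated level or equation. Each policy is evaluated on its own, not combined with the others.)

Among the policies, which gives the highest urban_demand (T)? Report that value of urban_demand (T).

Option 1 (Z − 66):
  R = 152
  B = 100
  Q = 202 − 2·152 − 3·100 = -402
  Z = -30 − 3·152 + 5·100 + 6·(-402) (−66 from intervention) = -2464
  T = 213 − 2·152 + 100 + 6·(-2464) = -14775
Option 2 (R := 122):
  R = 122
  B = 100
  Q = 202 − 2·122 − 3·100 = -342
  Z = -30 − 3·122 + 5·100 + 6·(-342) = -1948
  T = 213 − 2·122 + 100 + 6·(-1948) = -11619
Option 3 (Z := -11):
  R = 152
  B = 100
  Q = 202 − 2·152 − 3·100 = -402
  Z = -11
  T = 213 − 2·152 + 100 + 6·(-11) = -57
Comparing — Option 1: T=-14775, Option 2: T=-11619, Option 3: T=-57. Highest is -57 (Option 3).

-57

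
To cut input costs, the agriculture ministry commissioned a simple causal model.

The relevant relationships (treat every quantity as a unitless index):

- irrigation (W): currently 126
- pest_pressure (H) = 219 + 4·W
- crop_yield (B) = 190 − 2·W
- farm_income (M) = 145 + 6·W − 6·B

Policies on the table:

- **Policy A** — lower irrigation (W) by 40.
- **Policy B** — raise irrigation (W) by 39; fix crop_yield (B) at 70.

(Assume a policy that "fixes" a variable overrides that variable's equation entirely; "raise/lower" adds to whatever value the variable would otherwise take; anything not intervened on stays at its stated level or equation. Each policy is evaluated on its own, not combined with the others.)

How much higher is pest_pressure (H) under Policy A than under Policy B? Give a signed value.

-316

Policy A (W − 40):
  W = 126 − 40 = 86
  H = 219 + 4·86 = 563
Policy B (W + 39, B := 70):
  W = 126 + 39 = 165
  H = 219 + 4·165 = 879
H: 563 − 879 = -316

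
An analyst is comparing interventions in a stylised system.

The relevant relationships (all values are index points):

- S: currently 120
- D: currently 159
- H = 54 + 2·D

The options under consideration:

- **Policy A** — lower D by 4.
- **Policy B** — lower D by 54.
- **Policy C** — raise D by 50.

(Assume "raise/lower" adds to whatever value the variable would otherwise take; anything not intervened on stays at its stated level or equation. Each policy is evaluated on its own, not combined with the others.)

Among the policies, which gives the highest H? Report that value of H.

472

Policy A (D − 4):
  D = 159 − 4 = 155
  H = 54 + 2·155 = 364
Policy B (D − 54):
  D = 159 − 54 = 105
  H = 54 + 2·105 = 264
Policy C (D + 50):
  D = 159 + 50 = 209
  H = 54 + 2·209 = 472
Comparing — Policy A: H=364, Policy B: H=264, Policy C: H=472. Highest is 472 (Policy C).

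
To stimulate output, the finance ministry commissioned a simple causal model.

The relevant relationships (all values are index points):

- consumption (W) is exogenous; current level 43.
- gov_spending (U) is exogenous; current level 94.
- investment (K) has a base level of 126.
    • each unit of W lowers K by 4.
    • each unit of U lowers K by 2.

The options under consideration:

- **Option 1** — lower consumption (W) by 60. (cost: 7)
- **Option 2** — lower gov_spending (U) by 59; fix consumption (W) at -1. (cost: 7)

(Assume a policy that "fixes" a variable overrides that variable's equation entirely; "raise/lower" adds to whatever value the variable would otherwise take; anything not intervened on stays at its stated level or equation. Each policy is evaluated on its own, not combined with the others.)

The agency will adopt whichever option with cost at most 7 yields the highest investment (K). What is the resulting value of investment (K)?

Option 1 (W − 60):
  W = 43 − 60 = -17
  U = 94
  K = 126 − 4·(-17) − 2·94 = 6
Option 2 (U − 59, W := -1):
  W = -1
  U = 94 − 59 = 35
  K = 126 − 4·(-1) − 2·35 = 60
Comparing — Option 1: K=6, Option 2: K=60. Highest is 60 (Option 2).

60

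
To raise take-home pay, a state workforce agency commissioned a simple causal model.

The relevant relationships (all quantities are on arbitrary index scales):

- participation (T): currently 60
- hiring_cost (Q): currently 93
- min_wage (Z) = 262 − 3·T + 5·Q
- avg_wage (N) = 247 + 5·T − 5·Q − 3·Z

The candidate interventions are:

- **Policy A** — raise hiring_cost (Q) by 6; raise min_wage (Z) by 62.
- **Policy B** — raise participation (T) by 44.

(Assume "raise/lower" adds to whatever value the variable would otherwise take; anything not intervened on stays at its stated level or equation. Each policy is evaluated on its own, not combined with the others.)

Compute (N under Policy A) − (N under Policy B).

-922

Policy A (Q + 6, Z + 62):
  T = 60
  Q = 93 + 6 = 99
  Z = 262 − 3·60 + 5·99 (+62 from intervention) = 639
  N = 247 + 5·60 − 5·99 − 3·639 = -1865
Policy B (T + 44):
  T = 60 + 44 = 104
  Q = 93
  Z = 262 − 3·104 + 5·93 = 415
  N = 247 + 5·104 − 5·93 − 3·415 = -943
N: -1865 − (-943) = -922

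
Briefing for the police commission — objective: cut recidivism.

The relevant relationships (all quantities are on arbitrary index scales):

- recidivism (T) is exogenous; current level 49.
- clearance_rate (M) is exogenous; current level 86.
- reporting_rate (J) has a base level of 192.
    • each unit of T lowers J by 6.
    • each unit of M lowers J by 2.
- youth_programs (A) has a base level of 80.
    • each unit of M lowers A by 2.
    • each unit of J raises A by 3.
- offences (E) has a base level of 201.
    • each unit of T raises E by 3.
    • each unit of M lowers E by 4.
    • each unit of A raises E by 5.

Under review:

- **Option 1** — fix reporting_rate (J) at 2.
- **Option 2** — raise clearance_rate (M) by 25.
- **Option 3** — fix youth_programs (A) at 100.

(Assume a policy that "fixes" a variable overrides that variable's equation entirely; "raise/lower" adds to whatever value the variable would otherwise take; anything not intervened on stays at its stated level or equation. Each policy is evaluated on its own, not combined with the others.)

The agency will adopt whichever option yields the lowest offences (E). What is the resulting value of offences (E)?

-5666

Option 1 (J := 2):
  T = 49
  M = 86
  J = 2
  A = 80 − 2·86 + 3·2 = -86
  E = 201 + 3·49 − 4·86 + 5·(-86) = -426
Option 2 (M + 25):
  T = 49
  M = 86 + 25 = 111
  J = 192 − 6·49 − 2·111 = -324
  A = 80 − 2·111 + 3·(-324) = -1114
  E = 201 + 3·49 − 4·111 + 5·(-1114) = -5666
Option 3 (A := 100):
  T = 49
  M = 86
  J = 192 − 6·49 − 2·86 = -274
  A = 100
  E = 201 + 3·49 − 4·86 + 5·100 = 504
Comparing — Option 1: E=-426, Option 2: E=-5666, Option 3: E=504. Lowest is -5666 (Option 2).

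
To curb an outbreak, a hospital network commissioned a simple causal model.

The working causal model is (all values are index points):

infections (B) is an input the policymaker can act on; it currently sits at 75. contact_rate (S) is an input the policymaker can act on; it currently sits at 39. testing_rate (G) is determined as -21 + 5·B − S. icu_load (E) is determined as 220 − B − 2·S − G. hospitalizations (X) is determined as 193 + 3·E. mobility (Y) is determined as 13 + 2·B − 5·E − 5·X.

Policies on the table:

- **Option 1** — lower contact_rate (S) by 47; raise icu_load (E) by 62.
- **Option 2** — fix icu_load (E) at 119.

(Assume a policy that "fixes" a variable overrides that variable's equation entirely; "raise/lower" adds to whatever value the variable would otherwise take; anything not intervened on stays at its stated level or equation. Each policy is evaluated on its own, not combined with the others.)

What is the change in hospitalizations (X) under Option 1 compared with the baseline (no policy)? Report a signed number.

327

Baseline:
  B = 75
  S = 39
  G = -21 + 5·75 − 39 = 315
  E = 220 − 75 − 2·39 − 315 = -248
  X = 193 + 3·(-248) = -551
Option 1 (S − 47, E + 62):
  B = 75
  S = 39 − 47 = -8
  G = -21 + 5·75 − (-8) = 362
  E = 220 − 75 − 2·(-8) − 362 (+62 from intervention) = -139
  X = 193 + 3·(-139) = -224
Change in X: -224 − (-551) = 327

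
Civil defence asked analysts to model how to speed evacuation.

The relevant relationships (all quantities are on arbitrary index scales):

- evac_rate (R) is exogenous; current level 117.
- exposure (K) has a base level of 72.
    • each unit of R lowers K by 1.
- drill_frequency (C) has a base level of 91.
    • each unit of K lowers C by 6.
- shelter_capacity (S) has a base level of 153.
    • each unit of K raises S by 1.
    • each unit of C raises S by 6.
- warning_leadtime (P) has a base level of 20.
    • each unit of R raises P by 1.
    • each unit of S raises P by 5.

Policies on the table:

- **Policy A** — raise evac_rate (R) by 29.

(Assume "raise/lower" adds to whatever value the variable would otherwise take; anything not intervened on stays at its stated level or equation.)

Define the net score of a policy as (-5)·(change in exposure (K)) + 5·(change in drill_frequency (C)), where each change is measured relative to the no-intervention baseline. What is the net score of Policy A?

1015

Baseline:
  R = 117
  K = 72 − 117 = -45
  C = 91 − 6·(-45) = 361
Policy A (R + 29):
  R = 117 + 29 = 146
  K = 72 − 146 = -74
  C = 91 − 6·(-74) = 535
ΔK = -74 − (-45) = -29; ΔC = 535 − 361 = 174
Score = (-5)·(-29) + 5·174 = 1015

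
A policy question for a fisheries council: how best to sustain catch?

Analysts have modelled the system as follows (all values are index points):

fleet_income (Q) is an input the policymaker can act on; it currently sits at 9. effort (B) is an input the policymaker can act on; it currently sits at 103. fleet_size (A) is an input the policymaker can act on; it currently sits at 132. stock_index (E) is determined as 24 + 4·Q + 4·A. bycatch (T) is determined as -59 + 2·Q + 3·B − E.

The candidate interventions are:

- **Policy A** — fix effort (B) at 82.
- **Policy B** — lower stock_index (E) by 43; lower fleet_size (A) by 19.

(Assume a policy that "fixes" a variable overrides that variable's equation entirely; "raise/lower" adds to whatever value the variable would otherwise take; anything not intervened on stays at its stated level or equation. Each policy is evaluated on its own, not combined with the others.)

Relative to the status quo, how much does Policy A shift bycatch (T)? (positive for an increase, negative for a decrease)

Baseline:
  Q = 9
  B = 103
  A = 132
  E = 24 + 4·9 + 4·132 = 588
  T = -59 + 2·9 + 3·103 − 588 = -320
Policy A (B := 82):
  Q = 9
  B = 82
  A = 132
  E = 24 + 4·9 + 4·132 = 588
  T = -59 + 2·9 + 3·82 − 588 = -383
Change in T: -383 − (-320) = -63

-63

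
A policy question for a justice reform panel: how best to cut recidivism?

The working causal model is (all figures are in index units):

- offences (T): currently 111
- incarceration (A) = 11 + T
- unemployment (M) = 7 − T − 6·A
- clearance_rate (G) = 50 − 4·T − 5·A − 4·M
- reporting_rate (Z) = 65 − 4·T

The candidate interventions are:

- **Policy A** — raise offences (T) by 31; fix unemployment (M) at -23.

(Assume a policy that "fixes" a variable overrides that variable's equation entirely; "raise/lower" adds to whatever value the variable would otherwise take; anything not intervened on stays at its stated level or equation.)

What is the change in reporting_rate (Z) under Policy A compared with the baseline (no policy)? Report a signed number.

Baseline:
  T = 111
  Z = 65 − 4·111 = -379
Policy A (T + 31, M := -23):
  T = 111 + 31 = 142
  Z = 65 − 4·142 = -503
Change in Z: -503 − (-379) = -124

-124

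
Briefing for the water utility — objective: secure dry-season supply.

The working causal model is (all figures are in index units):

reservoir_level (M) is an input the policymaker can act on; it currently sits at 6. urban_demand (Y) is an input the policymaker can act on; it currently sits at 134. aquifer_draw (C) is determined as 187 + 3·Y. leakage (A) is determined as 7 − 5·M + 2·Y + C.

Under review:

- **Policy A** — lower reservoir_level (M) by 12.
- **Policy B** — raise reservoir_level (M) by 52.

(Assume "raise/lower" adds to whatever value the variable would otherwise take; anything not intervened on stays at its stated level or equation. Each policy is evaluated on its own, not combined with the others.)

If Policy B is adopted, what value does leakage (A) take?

Policy B (M + 52):
  M = 6 + 52 = 58
  Y = 134
  C = 187 + 3·134 = 589
  A = 7 − 5·58 + 2·134 + 589 = 574

574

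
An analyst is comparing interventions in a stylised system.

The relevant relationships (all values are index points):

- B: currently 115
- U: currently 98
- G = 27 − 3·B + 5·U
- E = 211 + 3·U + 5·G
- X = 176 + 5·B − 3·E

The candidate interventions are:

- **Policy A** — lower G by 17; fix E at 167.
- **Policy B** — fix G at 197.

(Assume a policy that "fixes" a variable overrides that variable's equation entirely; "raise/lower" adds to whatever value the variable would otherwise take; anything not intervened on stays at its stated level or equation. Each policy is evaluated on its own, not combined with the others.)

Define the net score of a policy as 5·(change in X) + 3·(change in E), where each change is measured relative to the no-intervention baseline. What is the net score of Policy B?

-1500

Baseline:
  B = 115
  U = 98
  G = 27 − 3·115 + 5·98 = 172
  E = 211 + 3·98 + 5·172 = 1365
  X = 176 + 5·115 − 3·1365 = -3344
Policy B (G := 197):
  B = 115
  U = 98
  G = 197
  E = 211 + 3·98 + 5·197 = 1490
  X = 176 + 5·115 − 3·1490 = -3719
ΔX = -3719 − (-3344) = -375; ΔE = 1490 − 1365 = 125
Score = 5·(-375) + 3·125 = -1500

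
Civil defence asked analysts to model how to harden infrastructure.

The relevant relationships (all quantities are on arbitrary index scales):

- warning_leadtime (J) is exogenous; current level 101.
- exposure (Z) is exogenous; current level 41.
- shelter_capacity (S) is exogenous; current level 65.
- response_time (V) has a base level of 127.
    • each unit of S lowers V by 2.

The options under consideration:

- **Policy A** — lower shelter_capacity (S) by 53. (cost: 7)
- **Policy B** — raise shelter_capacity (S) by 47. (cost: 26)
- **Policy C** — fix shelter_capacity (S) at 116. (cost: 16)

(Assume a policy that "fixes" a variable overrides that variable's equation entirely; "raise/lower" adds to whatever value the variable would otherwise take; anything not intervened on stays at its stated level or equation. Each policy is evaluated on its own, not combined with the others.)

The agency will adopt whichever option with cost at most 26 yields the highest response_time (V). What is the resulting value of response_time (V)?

103

Policy A (S − 53):
  S = 65 − 53 = 12
  V = 127 − 2·12 = 103
Policy B (S + 47):
  S = 65 + 47 = 112
  V = 127 − 2·112 = -97
Policy C (S := 116):
  S = 116
  V = 127 − 2·116 = -105
Comparing — Policy A: V=103, Policy B: V=-97, Policy C: V=-105. Highest is 103 (Policy A).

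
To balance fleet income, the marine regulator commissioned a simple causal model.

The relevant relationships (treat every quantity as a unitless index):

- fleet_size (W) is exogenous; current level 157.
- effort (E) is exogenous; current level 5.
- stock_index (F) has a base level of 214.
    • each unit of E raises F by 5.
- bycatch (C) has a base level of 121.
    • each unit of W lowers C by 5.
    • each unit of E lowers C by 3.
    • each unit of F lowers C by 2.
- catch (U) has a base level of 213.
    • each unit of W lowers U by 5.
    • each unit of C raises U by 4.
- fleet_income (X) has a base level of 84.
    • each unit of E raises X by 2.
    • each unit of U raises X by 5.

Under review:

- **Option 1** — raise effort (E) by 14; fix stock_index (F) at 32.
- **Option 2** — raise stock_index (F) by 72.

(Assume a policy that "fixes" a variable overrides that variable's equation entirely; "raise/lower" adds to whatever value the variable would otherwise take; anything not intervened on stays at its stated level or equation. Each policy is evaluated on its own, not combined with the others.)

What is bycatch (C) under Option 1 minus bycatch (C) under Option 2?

516

Option 1 (E + 14, F := 32):
  W = 157
  E = 5 + 14 = 19
  F = 32
  C = 121 − 5·157 − 3·19 − 2·32 = -785
Option 2 (F + 72):
  W = 157
  E = 5
  F = 214 + 5·5 (+72 from intervention) = 311
  C = 121 − 5·157 − 3·5 − 2·311 = -1301
C: -785 − (-1301) = 516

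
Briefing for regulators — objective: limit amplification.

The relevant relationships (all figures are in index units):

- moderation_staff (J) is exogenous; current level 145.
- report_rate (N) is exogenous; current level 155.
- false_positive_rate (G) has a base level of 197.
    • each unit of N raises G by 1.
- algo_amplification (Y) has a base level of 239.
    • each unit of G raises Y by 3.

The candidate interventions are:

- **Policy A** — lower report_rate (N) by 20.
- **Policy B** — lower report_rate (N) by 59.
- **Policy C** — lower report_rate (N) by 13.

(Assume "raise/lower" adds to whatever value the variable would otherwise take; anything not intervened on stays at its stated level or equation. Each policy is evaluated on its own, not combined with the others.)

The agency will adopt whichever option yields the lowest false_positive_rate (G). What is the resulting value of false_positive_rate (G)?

Policy A (N − 20):
  N = 155 − 20 = 135
  G = 197 + 135 = 332
Policy B (N − 59):
  N = 155 − 59 = 96
  G = 197 + 96 = 293
Policy C (N − 13):
  N = 155 − 13 = 142
  G = 197 + 142 = 339
Comparing — Policy A: G=332, Policy B: G=293, Policy C: G=339. Lowest is 293 (Policy B).

293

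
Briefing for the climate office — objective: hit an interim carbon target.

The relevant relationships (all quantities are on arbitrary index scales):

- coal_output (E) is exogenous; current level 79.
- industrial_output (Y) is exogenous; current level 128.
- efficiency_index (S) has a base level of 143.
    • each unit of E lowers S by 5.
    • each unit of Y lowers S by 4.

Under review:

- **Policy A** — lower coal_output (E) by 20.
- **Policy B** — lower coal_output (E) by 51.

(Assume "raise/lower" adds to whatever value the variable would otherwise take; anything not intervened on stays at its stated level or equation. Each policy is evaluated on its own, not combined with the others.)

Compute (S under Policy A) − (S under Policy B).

-155

Policy A (E − 20):
  E = 79 − 20 = 59
  Y = 128
  S = 143 − 5·59 − 4·128 = -664
Policy B (E − 51):
  E = 79 − 51 = 28
  Y = 128
  S = 143 − 5·28 − 4·128 = -509
S: -664 − (-509) = -155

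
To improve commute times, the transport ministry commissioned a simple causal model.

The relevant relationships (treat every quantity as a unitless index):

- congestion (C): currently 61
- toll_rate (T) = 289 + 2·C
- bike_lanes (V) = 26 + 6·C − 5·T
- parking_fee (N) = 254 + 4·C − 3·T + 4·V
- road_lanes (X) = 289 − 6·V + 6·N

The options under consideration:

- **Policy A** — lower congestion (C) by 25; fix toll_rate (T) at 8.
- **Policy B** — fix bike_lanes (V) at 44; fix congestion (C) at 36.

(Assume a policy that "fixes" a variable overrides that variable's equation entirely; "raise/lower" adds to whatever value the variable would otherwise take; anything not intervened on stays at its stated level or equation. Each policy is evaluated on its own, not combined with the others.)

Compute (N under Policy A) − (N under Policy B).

Policy A (C − 25, T := 8):
  C = 61 − 25 = 36
  T = 8
  V = 26 + 6·36 − 5·8 = 202
  N = 254 + 4·36 − 3·8 + 4·202 = 1182
Policy B (V := 44, C := 36):
  C = 36
  T = 289 + 2·36 = 361
  V = 44
  N = 254 + 4·36 − 3·361 + 4·44 = -509
N: 1182 − (-509) = 1691

1691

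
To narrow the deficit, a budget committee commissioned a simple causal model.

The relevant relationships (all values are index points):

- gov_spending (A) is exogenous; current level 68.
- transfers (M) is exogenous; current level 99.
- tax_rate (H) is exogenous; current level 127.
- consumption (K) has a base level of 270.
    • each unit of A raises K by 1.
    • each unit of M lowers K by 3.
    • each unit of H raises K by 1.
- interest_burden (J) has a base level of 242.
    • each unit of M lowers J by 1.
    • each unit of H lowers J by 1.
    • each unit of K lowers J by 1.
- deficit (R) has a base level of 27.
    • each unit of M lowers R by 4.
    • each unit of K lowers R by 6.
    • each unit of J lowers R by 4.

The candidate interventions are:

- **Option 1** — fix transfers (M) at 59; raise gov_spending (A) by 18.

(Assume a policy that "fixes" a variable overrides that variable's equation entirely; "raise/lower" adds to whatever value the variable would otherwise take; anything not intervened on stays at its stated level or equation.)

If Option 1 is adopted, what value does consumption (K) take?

Option 1 (M := 59, A + 18):
  A = 68 + 18 = 86
  M = 59
  H = 127
  K = 270 + 86 − 3·59 + 127 = 306

306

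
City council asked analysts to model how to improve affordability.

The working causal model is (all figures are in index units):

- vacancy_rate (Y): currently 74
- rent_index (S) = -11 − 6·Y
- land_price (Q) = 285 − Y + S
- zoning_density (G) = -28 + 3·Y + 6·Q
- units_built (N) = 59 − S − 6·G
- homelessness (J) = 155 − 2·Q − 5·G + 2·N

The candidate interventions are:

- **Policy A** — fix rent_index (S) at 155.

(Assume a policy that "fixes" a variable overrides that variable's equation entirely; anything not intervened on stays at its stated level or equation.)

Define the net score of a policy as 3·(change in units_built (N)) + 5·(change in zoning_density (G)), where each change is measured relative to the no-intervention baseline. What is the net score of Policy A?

Baseline:
  Y = 74
  S = -11 − 6·74 = -455
  Q = 285 − 74 + (-455) = -244
  G = -28 + 3·74 + 6·(-244) = -1270
  N = 59 − (-455) − 6·(-1270) = 8134
Policy A (S := 155):
  Y = 74
  S = 155
  Q = 285 − 74 + 155 = 366
  G = -28 + 3·74 + 6·366 = 2390
  N = 59 − 155 − 6·2390 = -14436
ΔN = -14436 − 8134 = -22570; ΔG = 2390 − (-1270) = 3660
Score = 3·(-22570) + 5·3660 = -49410

-49410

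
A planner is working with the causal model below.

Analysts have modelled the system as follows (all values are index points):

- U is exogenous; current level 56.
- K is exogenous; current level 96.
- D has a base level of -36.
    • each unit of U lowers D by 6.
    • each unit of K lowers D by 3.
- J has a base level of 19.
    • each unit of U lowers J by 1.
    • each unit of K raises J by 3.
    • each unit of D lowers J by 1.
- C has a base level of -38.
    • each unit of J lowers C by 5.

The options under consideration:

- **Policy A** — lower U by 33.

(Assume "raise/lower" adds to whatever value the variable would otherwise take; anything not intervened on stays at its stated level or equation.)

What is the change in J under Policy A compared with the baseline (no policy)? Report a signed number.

Baseline:
  U = 56
  K = 96
  D = -36 − 6·56 − 3·96 = -660
  J = 19 − 56 + 3·96 − (-660) = 911
Policy A (U − 33):
  U = 56 − 33 = 23
  K = 96
  D = -36 − 6·23 − 3·96 = -462
  J = 19 − 23 + 3·96 − (-462) = 746
Change in J: 746 − 911 = -165

-165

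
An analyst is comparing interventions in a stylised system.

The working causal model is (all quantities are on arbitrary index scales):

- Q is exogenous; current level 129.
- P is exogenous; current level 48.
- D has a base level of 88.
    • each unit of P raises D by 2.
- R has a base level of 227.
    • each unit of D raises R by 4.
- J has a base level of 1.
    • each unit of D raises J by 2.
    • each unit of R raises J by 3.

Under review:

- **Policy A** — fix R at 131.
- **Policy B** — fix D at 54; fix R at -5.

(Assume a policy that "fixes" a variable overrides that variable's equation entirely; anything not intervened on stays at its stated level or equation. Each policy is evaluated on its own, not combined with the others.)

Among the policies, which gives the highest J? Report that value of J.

Policy A (R := 131):
  P = 48
  D = 88 + 2·48 = 184
  R = 131
  J = 1 + 2·184 + 3·131 = 762
Policy B (D := 54, R := -5):
  P = 48
  D = 54
  R = -5
  J = 1 + 2·54 + 3·(-5) = 94
Comparing — Policy A: J=762, Policy B: J=94. Highest is 762 (Policy A).

762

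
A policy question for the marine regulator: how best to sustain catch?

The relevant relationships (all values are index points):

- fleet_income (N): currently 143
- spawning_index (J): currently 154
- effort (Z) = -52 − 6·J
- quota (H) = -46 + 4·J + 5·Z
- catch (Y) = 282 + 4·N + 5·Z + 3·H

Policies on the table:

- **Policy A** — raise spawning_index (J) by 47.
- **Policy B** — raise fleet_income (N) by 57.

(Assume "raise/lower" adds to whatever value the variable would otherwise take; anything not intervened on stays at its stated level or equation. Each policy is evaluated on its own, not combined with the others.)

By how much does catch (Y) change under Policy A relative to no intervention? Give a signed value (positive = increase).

-5076

Baseline:
  N = 143
  J = 154
  Z = -52 − 6·154 = -976
  H = -46 + 4·154 + 5·(-976) = -4310
  Y = 282 + 4·143 + 5·(-976) + 3·(-4310) = -16956
Policy A (J + 47):
  N = 143
  J = 154 + 47 = 201
  Z = -52 − 6·201 = -1258
  H = -46 + 4·201 + 5·(-1258) = -5532
  Y = 282 + 4·143 + 5·(-1258) + 3·(-5532) = -22032
Change in Y: -22032 − (-16956) = -5076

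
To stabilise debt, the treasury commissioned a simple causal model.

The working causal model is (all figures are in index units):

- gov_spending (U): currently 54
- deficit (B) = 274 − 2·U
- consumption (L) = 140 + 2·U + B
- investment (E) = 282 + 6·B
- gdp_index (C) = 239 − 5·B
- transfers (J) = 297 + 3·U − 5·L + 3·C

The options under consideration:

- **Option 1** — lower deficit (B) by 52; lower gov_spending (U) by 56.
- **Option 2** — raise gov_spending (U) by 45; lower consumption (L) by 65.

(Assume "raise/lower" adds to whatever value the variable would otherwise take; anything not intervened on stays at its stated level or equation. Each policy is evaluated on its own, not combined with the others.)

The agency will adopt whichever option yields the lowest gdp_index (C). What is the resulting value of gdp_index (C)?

-891

Option 1 (B − 52, U − 56):
  U = 54 − 56 = -2
  B = 274 − 2·(-2) (−52 from intervention) = 226
  C = 239 − 5·226 = -891
Option 2 (U + 45, L − 65):
  U = 54 + 45 = 99
  B = 274 − 2·99 = 76
  C = 239 − 5·76 = -141
Comparing — Option 1: C=-891, Option 2: C=-141. Lowest is -891 (Option 1).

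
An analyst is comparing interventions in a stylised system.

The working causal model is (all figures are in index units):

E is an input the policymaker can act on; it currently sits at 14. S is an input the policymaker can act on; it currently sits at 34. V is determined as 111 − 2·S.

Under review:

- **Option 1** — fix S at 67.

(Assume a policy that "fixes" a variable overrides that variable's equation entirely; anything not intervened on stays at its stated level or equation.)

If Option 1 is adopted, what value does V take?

Option 1 (S := 67):
  S = 67
  V = 111 − 2·67 = -23

-23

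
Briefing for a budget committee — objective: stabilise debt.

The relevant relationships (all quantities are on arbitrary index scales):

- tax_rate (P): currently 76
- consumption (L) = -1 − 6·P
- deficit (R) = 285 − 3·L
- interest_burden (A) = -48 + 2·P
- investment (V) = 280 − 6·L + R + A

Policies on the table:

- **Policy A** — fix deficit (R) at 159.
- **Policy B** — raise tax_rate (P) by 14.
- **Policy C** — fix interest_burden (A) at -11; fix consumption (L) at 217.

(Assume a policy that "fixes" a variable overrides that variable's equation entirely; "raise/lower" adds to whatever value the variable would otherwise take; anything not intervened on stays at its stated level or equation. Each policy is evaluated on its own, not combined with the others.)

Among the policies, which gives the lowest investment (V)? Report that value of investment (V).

Policy A (R := 159):
  P = 76
  L = -1 − 6·76 = -457
  R = 159
  A = -48 + 2·76 = 104
  V = 280 − 6·(-457) + 159 + 104 = 3285
Policy B (P + 14):
  P = 76 + 14 = 90
  L = -1 − 6·90 = -541
  R = 285 − 3·(-541) = 1908
  A = -48 + 2·90 = 132
  V = 280 − 6·(-541) + 1908 + 132 = 5566
Policy C (A := -11, L := 217):
  P = 76
  L = 217
  R = 285 − 3·217 = -366
  A = -11
  V = 280 − 6·217 + (-366) + (-11) = -1399
Comparing — Policy A: V=3285, Policy B: V=5566, Policy C: V=-1399. Lowest is -1399 (Policy C).

-1399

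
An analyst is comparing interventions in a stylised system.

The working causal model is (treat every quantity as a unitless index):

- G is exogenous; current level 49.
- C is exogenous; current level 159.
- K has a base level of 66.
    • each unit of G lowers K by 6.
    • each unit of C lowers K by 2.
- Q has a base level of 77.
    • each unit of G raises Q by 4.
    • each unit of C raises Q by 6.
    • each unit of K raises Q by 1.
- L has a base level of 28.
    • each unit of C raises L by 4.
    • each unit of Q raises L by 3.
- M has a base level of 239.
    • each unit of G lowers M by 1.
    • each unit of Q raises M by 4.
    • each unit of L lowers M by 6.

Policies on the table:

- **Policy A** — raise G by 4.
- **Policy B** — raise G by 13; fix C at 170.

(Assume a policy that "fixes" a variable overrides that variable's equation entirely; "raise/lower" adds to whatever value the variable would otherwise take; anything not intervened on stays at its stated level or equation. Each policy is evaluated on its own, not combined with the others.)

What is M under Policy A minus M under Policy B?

637

Policy A (G + 4):
  G = 49 + 4 = 53
  C = 159
  K = 66 − 6·53 − 2·159 = -570
  Q = 77 + 4·53 + 6·159 + (-570) = 673
  L = 28 + 4·159 + 3·673 = 2683
  M = 239 − 53 + 4·673 − 6·2683 = -13220
Policy B (G + 13, C := 170):
  G = 49 + 13 = 62
  C = 170
  K = 66 − 6·62 − 2·170 = -646
  Q = 77 + 4·62 + 6·170 + (-646) = 699
  L = 28 + 4·170 + 3·699 = 2805
  M = 239 − 62 + 4·699 − 6·2805 = -13857
M: -13220 − (-13857) = 637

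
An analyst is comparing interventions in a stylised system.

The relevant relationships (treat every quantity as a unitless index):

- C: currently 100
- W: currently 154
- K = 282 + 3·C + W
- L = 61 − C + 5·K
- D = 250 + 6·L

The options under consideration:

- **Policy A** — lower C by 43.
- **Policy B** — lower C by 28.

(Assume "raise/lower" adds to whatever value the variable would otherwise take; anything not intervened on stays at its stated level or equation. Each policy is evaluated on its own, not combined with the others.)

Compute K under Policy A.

607

Policy A (C − 43):
  C = 100 − 43 = 57
  W = 154
  K = 282 + 3·57 + 154 = 607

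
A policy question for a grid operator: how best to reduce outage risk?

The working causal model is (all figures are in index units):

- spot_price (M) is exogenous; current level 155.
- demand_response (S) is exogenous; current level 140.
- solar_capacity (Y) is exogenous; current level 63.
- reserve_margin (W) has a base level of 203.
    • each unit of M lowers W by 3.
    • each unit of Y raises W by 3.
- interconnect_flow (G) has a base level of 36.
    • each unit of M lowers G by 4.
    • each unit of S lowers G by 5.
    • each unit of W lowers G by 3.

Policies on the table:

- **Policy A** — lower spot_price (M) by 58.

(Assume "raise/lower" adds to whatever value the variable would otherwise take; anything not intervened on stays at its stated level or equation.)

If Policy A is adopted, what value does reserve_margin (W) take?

101

Policy A (M − 58):
  M = 155 − 58 = 97
  Y = 63
  W = 203 − 3·97 + 3·63 = 101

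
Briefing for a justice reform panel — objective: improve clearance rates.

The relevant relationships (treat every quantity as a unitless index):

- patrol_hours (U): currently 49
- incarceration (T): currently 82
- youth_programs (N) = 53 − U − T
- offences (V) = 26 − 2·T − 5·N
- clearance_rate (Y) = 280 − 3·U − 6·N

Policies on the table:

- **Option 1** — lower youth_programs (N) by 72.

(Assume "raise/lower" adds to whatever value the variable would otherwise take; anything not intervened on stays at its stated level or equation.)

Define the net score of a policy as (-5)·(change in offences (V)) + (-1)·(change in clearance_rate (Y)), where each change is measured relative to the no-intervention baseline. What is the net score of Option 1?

-2232

Baseline:
  U = 49
  T = 82
  N = 53 − 49 − 82 = -78
  V = 26 − 2·82 − 5·(-78) = 252
  Y = 280 − 3·49 − 6·(-78) = 601
Option 1 (N − 72):
  U = 49
  T = 82
  N = 53 − 49 − 82 (−72 from intervention) = -150
  V = 26 − 2·82 − 5·(-150) = 612
  Y = 280 − 3·49 − 6·(-150) = 1033
ΔV = 612 − 252 = 360; ΔY = 1033 − 601 = 432
Score = (-5)·360 + (-1)·432 = -2232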